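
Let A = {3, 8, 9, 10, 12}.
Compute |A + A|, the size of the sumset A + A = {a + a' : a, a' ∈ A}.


A + A = {a + a' : a, a' ∈ A}; |A| = 5.
General bounds: 2|A| - 1 ≤ |A + A| ≤ |A|(|A|+1)/2, i.e. 9 ≤ |A + A| ≤ 15.
Lower bound 2|A|-1 is attained iff A is an arithmetic progression.
Enumerate sums a + a' for a ≤ a' (symmetric, so this suffices):
a = 3: 3+3=6, 3+8=11, 3+9=12, 3+10=13, 3+12=15
a = 8: 8+8=16, 8+9=17, 8+10=18, 8+12=20
a = 9: 9+9=18, 9+10=19, 9+12=21
a = 10: 10+10=20, 10+12=22
a = 12: 12+12=24
Distinct sums: {6, 11, 12, 13, 15, 16, 17, 18, 19, 20, 21, 22, 24}
|A + A| = 13

|A + A| = 13


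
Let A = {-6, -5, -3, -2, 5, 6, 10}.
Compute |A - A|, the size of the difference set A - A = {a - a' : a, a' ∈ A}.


A - A = {a - a' : a, a' ∈ A}; |A| = 7.
Bounds: 2|A|-1 ≤ |A - A| ≤ |A|² - |A| + 1, i.e. 13 ≤ |A - A| ≤ 43.
Note: 0 ∈ A - A always (from a - a). The set is symmetric: if d ∈ A - A then -d ∈ A - A.
Enumerate nonzero differences d = a - a' with a > a' (then include -d):
Positive differences: {1, 2, 3, 4, 5, 7, 8, 9, 10, 11, 12, 13, 15, 16}
Full difference set: {0} ∪ (positive diffs) ∪ (negative diffs).
|A - A| = 1 + 2·14 = 29 (matches direct enumeration: 29).

|A - A| = 29


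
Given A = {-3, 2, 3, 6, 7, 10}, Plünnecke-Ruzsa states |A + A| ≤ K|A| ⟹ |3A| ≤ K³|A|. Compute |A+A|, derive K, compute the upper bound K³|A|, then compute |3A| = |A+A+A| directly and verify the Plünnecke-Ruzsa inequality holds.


|A| = 6.
Step 1: Compute A + A by enumerating all 36 pairs.
A + A = {-6, -1, 0, 3, 4, 5, 6, 7, 8, 9, 10, 12, 13, 14, 16, 17, 20}, so |A + A| = 17.
Step 2: Doubling constant K = |A + A|/|A| = 17/6 = 17/6 ≈ 2.8333.
Step 3: Plünnecke-Ruzsa gives |3A| ≤ K³·|A| = (2.8333)³ · 6 ≈ 136.4722.
Step 4: Compute 3A = A + A + A directly by enumerating all triples (a,b,c) ∈ A³; |3A| = 31.
Step 5: Check 31 ≤ 136.4722? Yes ✓.

K = 17/6, Plünnecke-Ruzsa bound K³|A| ≈ 136.4722, |3A| = 31, inequality holds.


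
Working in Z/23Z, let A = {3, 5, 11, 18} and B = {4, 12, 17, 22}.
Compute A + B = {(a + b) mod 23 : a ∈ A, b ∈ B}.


Work in Z/23Z: reduce every sum a + b modulo 23.
Enumerate all 16 pairs:
a = 3: 3+4=7, 3+12=15, 3+17=20, 3+22=2
a = 5: 5+4=9, 5+12=17, 5+17=22, 5+22=4
a = 11: 11+4=15, 11+12=0, 11+17=5, 11+22=10
a = 18: 18+4=22, 18+12=7, 18+17=12, 18+22=17
Distinct residues collected: {0, 2, 4, 5, 7, 9, 10, 12, 15, 17, 20, 22}
|A + B| = 12 (out of 23 total residues).

A + B = {0, 2, 4, 5, 7, 9, 10, 12, 15, 17, 20, 22}


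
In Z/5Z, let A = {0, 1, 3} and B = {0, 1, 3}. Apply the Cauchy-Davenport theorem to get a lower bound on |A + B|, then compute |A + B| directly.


Cauchy-Davenport: |A + B| ≥ min(p, |A| + |B| - 1) for A, B nonempty in Z/pZ.
|A| = 3, |B| = 3, p = 5.
CD lower bound = min(5, 3 + 3 - 1) = min(5, 5) = 5.
Compute A + B mod 5 directly:
a = 0: 0+0=0, 0+1=1, 0+3=3
a = 1: 1+0=1, 1+1=2, 1+3=4
a = 3: 3+0=3, 3+1=4, 3+3=1
A + B = {0, 1, 2, 3, 4}, so |A + B| = 5.
Verify: 5 ≥ 5? Yes ✓.

CD lower bound = 5, actual |A + B| = 5.


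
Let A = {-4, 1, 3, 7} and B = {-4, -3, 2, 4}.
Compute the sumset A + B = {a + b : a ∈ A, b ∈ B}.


A + B = {a + b : a ∈ A, b ∈ B}.
Enumerate all |A|·|B| = 4·4 = 16 pairs (a, b) and collect distinct sums.
a = -4: -4+-4=-8, -4+-3=-7, -4+2=-2, -4+4=0
a = 1: 1+-4=-3, 1+-3=-2, 1+2=3, 1+4=5
a = 3: 3+-4=-1, 3+-3=0, 3+2=5, 3+4=7
a = 7: 7+-4=3, 7+-3=4, 7+2=9, 7+4=11
Collecting distinct sums: A + B = {-8, -7, -3, -2, -1, 0, 3, 4, 5, 7, 9, 11}
|A + B| = 12

A + B = {-8, -7, -3, -2, -1, 0, 3, 4, 5, 7, 9, 11}


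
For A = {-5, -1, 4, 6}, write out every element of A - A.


A - A = {a - a' : a, a' ∈ A}.
Compute a - a' for each ordered pair (a, a'):
a = -5: -5--5=0, -5--1=-4, -5-4=-9, -5-6=-11
a = -1: -1--5=4, -1--1=0, -1-4=-5, -1-6=-7
a = 4: 4--5=9, 4--1=5, 4-4=0, 4-6=-2
a = 6: 6--5=11, 6--1=7, 6-4=2, 6-6=0
Collecting distinct values (and noting 0 appears from a-a):
A - A = {-11, -9, -7, -5, -4, -2, 0, 2, 4, 5, 7, 9, 11}
|A - A| = 13

A - A = {-11, -9, -7, -5, -4, -2, 0, 2, 4, 5, 7, 9, 11}


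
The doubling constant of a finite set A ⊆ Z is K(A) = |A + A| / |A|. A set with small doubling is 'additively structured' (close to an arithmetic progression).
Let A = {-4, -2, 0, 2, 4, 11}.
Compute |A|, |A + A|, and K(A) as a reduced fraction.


|A| = 6.
Compute A + A by enumerating all 36 pairs.
A + A = {-8, -6, -4, -2, 0, 2, 4, 6, 7, 8, 9, 11, 13, 15, 22}, so |A + A| = 15.
K = |A + A| / |A| = 15/6 = 5/2 ≈ 2.5000.
Reference: AP of size 6 gives K = 11/6 ≈ 1.8333; a fully generic set of size 6 gives K ≈ 3.5000.

|A| = 6, |A + A| = 15, K = 15/6 = 5/2.


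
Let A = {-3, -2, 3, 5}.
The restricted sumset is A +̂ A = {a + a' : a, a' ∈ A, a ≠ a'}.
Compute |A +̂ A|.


Restricted sumset: A +̂ A = {a + a' : a ∈ A, a' ∈ A, a ≠ a'}.
Equivalently, take A + A and drop any sum 2a that is achievable ONLY as a + a for a ∈ A (i.e. sums representable only with equal summands).
Enumerate pairs (a, a') with a < a' (symmetric, so each unordered pair gives one sum; this covers all a ≠ a'):
  -3 + -2 = -5
  -3 + 3 = 0
  -3 + 5 = 2
  -2 + 3 = 1
  -2 + 5 = 3
  3 + 5 = 8
Collected distinct sums: {-5, 0, 1, 2, 3, 8}
|A +̂ A| = 6
(Reference bound: |A +̂ A| ≥ 2|A| - 3 for |A| ≥ 2, with |A| = 4 giving ≥ 5.)

|A +̂ A| = 6


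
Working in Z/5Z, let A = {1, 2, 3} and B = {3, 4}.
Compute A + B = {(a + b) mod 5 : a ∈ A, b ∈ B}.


Work in Z/5Z: reduce every sum a + b modulo 5.
Enumerate all 6 pairs:
a = 1: 1+3=4, 1+4=0
a = 2: 2+3=0, 2+4=1
a = 3: 3+3=1, 3+4=2
Distinct residues collected: {0, 1, 2, 4}
|A + B| = 4 (out of 5 total residues).

A + B = {0, 1, 2, 4}


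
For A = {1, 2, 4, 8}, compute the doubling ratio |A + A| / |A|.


|A| = 4.
Compute A + A by enumerating all 16 pairs.
A + A = {2, 3, 4, 5, 6, 8, 9, 10, 12, 16}, so |A + A| = 10.
K = |A + A| / |A| = 10/4 = 5/2 ≈ 2.5000.
Reference: AP of size 4 gives K = 7/4 ≈ 1.7500; a fully generic set of size 4 gives K ≈ 2.5000.

|A| = 4, |A + A| = 10, K = 10/4 = 5/2.


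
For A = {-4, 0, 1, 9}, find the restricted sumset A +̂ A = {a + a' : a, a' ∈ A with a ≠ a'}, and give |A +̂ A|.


Restricted sumset: A +̂ A = {a + a' : a ∈ A, a' ∈ A, a ≠ a'}.
Equivalently, take A + A and drop any sum 2a that is achievable ONLY as a + a for a ∈ A (i.e. sums representable only with equal summands).
Enumerate pairs (a, a') with a < a' (symmetric, so each unordered pair gives one sum; this covers all a ≠ a'):
  -4 + 0 = -4
  -4 + 1 = -3
  -4 + 9 = 5
  0 + 1 = 1
  0 + 9 = 9
  1 + 9 = 10
Collected distinct sums: {-4, -3, 1, 5, 9, 10}
|A +̂ A| = 6
(Reference bound: |A +̂ A| ≥ 2|A| - 3 for |A| ≥ 2, with |A| = 4 giving ≥ 5.)

|A +̂ A| = 6


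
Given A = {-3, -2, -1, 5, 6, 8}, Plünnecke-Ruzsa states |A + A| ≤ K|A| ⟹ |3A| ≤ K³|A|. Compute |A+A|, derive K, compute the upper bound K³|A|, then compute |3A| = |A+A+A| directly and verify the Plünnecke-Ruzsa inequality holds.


|A| = 6.
Step 1: Compute A + A by enumerating all 36 pairs.
A + A = {-6, -5, -4, -3, -2, 2, 3, 4, 5, 6, 7, 10, 11, 12, 13, 14, 16}, so |A + A| = 17.
Step 2: Doubling constant K = |A + A|/|A| = 17/6 = 17/6 ≈ 2.8333.
Step 3: Plünnecke-Ruzsa gives |3A| ≤ K³·|A| = (2.8333)³ · 6 ≈ 136.4722.
Step 4: Compute 3A = A + A + A directly by enumerating all triples (a,b,c) ∈ A³; |3A| = 32.
Step 5: Check 32 ≤ 136.4722? Yes ✓.

K = 17/6, Plünnecke-Ruzsa bound K³|A| ≈ 136.4722, |3A| = 32, inequality holds.


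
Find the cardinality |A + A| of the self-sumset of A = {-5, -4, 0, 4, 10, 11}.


A + A = {a + a' : a, a' ∈ A}; |A| = 6.
General bounds: 2|A| - 1 ≤ |A + A| ≤ |A|(|A|+1)/2, i.e. 11 ≤ |A + A| ≤ 21.
Lower bound 2|A|-1 is attained iff A is an arithmetic progression.
Enumerate sums a + a' for a ≤ a' (symmetric, so this suffices):
a = -5: -5+-5=-10, -5+-4=-9, -5+0=-5, -5+4=-1, -5+10=5, -5+11=6
a = -4: -4+-4=-8, -4+0=-4, -4+4=0, -4+10=6, -4+11=7
a = 0: 0+0=0, 0+4=4, 0+10=10, 0+11=11
a = 4: 4+4=8, 4+10=14, 4+11=15
a = 10: 10+10=20, 10+11=21
a = 11: 11+11=22
Distinct sums: {-10, -9, -8, -5, -4, -1, 0, 4, 5, 6, 7, 8, 10, 11, 14, 15, 20, 21, 22}
|A + A| = 19

|A + A| = 19


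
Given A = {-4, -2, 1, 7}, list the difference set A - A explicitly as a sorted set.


A - A = {a - a' : a, a' ∈ A}.
Compute a - a' for each ordered pair (a, a'):
a = -4: -4--4=0, -4--2=-2, -4-1=-5, -4-7=-11
a = -2: -2--4=2, -2--2=0, -2-1=-3, -2-7=-9
a = 1: 1--4=5, 1--2=3, 1-1=0, 1-7=-6
a = 7: 7--4=11, 7--2=9, 7-1=6, 7-7=0
Collecting distinct values (and noting 0 appears from a-a):
A - A = {-11, -9, -6, -5, -3, -2, 0, 2, 3, 5, 6, 9, 11}
|A - A| = 13

A - A = {-11, -9, -6, -5, -3, -2, 0, 2, 3, 5, 6, 9, 11}


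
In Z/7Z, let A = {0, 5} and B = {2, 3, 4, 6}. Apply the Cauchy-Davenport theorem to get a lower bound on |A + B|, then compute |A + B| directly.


Cauchy-Davenport: |A + B| ≥ min(p, |A| + |B| - 1) for A, B nonempty in Z/pZ.
|A| = 2, |B| = 4, p = 7.
CD lower bound = min(7, 2 + 4 - 1) = min(7, 5) = 5.
Compute A + B mod 7 directly:
a = 0: 0+2=2, 0+3=3, 0+4=4, 0+6=6
a = 5: 5+2=0, 5+3=1, 5+4=2, 5+6=4
A + B = {0, 1, 2, 3, 4, 6}, so |A + B| = 6.
Verify: 6 ≥ 5? Yes ✓.

CD lower bound = 5, actual |A + B| = 6.


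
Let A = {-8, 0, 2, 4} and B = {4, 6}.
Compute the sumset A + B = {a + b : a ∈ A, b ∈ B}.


A + B = {a + b : a ∈ A, b ∈ B}.
Enumerate all |A|·|B| = 4·2 = 8 pairs (a, b) and collect distinct sums.
a = -8: -8+4=-4, -8+6=-2
a = 0: 0+4=4, 0+6=6
a = 2: 2+4=6, 2+6=8
a = 4: 4+4=8, 4+6=10
Collecting distinct sums: A + B = {-4, -2, 4, 6, 8, 10}
|A + B| = 6

A + B = {-4, -2, 4, 6, 8, 10}


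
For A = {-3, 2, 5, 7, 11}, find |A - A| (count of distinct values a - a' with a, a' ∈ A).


A - A = {a - a' : a, a' ∈ A}; |A| = 5.
Bounds: 2|A|-1 ≤ |A - A| ≤ |A|² - |A| + 1, i.e. 9 ≤ |A - A| ≤ 21.
Note: 0 ∈ A - A always (from a - a). The set is symmetric: if d ∈ A - A then -d ∈ A - A.
Enumerate nonzero differences d = a - a' with a > a' (then include -d):
Positive differences: {2, 3, 4, 5, 6, 8, 9, 10, 14}
Full difference set: {0} ∪ (positive diffs) ∪ (negative diffs).
|A - A| = 1 + 2·9 = 19 (matches direct enumeration: 19).

|A - A| = 19


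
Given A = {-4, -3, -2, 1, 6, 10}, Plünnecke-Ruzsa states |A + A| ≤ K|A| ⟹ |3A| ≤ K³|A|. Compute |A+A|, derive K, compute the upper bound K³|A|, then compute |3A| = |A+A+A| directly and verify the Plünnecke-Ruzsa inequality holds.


|A| = 6.
Step 1: Compute A + A by enumerating all 36 pairs.
A + A = {-8, -7, -6, -5, -4, -3, -2, -1, 2, 3, 4, 6, 7, 8, 11, 12, 16, 20}, so |A + A| = 18.
Step 2: Doubling constant K = |A + A|/|A| = 18/6 = 18/6 ≈ 3.0000.
Step 3: Plünnecke-Ruzsa gives |3A| ≤ K³·|A| = (3.0000)³ · 6 ≈ 162.0000.
Step 4: Compute 3A = A + A + A directly by enumerating all triples (a,b,c) ∈ A³; |3A| = 33.
Step 5: Check 33 ≤ 162.0000? Yes ✓.

K = 18/6, Plünnecke-Ruzsa bound K³|A| ≈ 162.0000, |3A| = 33, inequality holds.


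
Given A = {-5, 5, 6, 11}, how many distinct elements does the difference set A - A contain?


A - A = {a - a' : a, a' ∈ A}; |A| = 4.
Bounds: 2|A|-1 ≤ |A - A| ≤ |A|² - |A| + 1, i.e. 7 ≤ |A - A| ≤ 13.
Note: 0 ∈ A - A always (from a - a). The set is symmetric: if d ∈ A - A then -d ∈ A - A.
Enumerate nonzero differences d = a - a' with a > a' (then include -d):
Positive differences: {1, 5, 6, 10, 11, 16}
Full difference set: {0} ∪ (positive diffs) ∪ (negative diffs).
|A - A| = 1 + 2·6 = 13 (matches direct enumeration: 13).

|A - A| = 13


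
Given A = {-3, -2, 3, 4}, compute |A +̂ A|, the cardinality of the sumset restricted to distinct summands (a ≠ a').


Restricted sumset: A +̂ A = {a + a' : a ∈ A, a' ∈ A, a ≠ a'}.
Equivalently, take A + A and drop any sum 2a that is achievable ONLY as a + a for a ∈ A (i.e. sums representable only with equal summands).
Enumerate pairs (a, a') with a < a' (symmetric, so each unordered pair gives one sum; this covers all a ≠ a'):
  -3 + -2 = -5
  -3 + 3 = 0
  -3 + 4 = 1
  -2 + 3 = 1
  -2 + 4 = 2
  3 + 4 = 7
Collected distinct sums: {-5, 0, 1, 2, 7}
|A +̂ A| = 5
(Reference bound: |A +̂ A| ≥ 2|A| - 3 for |A| ≥ 2, with |A| = 4 giving ≥ 5.)

|A +̂ A| = 5


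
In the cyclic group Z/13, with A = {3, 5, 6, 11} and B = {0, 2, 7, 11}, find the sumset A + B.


Work in Z/13Z: reduce every sum a + b modulo 13.
Enumerate all 16 pairs:
a = 3: 3+0=3, 3+2=5, 3+7=10, 3+11=1
a = 5: 5+0=5, 5+2=7, 5+7=12, 5+11=3
a = 6: 6+0=6, 6+2=8, 6+7=0, 6+11=4
a = 11: 11+0=11, 11+2=0, 11+7=5, 11+11=9
Distinct residues collected: {0, 1, 3, 4, 5, 6, 7, 8, 9, 10, 11, 12}
|A + B| = 12 (out of 13 total residues).

A + B = {0, 1, 3, 4, 5, 6, 7, 8, 9, 10, 11, 12}


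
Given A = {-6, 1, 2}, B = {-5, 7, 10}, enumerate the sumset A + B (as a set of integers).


A + B = {a + b : a ∈ A, b ∈ B}.
Enumerate all |A|·|B| = 3·3 = 9 pairs (a, b) and collect distinct sums.
a = -6: -6+-5=-11, -6+7=1, -6+10=4
a = 1: 1+-5=-4, 1+7=8, 1+10=11
a = 2: 2+-5=-3, 2+7=9, 2+10=12
Collecting distinct sums: A + B = {-11, -4, -3, 1, 4, 8, 9, 11, 12}
|A + B| = 9

A + B = {-11, -4, -3, 1, 4, 8, 9, 11, 12}


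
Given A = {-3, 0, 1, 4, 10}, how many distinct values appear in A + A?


A + A = {a + a' : a, a' ∈ A}; |A| = 5.
General bounds: 2|A| - 1 ≤ |A + A| ≤ |A|(|A|+1)/2, i.e. 9 ≤ |A + A| ≤ 15.
Lower bound 2|A|-1 is attained iff A is an arithmetic progression.
Enumerate sums a + a' for a ≤ a' (symmetric, so this suffices):
a = -3: -3+-3=-6, -3+0=-3, -3+1=-2, -3+4=1, -3+10=7
a = 0: 0+0=0, 0+1=1, 0+4=4, 0+10=10
a = 1: 1+1=2, 1+4=5, 1+10=11
a = 4: 4+4=8, 4+10=14
a = 10: 10+10=20
Distinct sums: {-6, -3, -2, 0, 1, 2, 4, 5, 7, 8, 10, 11, 14, 20}
|A + A| = 14

|A + A| = 14


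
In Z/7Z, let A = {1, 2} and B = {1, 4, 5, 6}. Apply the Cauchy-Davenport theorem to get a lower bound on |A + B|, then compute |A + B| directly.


Cauchy-Davenport: |A + B| ≥ min(p, |A| + |B| - 1) for A, B nonempty in Z/pZ.
|A| = 2, |B| = 4, p = 7.
CD lower bound = min(7, 2 + 4 - 1) = min(7, 5) = 5.
Compute A + B mod 7 directly:
a = 1: 1+1=2, 1+4=5, 1+5=6, 1+6=0
a = 2: 2+1=3, 2+4=6, 2+5=0, 2+6=1
A + B = {0, 1, 2, 3, 5, 6}, so |A + B| = 6.
Verify: 6 ≥ 5? Yes ✓.

CD lower bound = 5, actual |A + B| = 6.


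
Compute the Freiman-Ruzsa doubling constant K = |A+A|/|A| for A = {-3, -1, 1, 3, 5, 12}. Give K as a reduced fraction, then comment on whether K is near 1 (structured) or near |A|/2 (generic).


|A| = 6.
Compute A + A by enumerating all 36 pairs.
A + A = {-6, -4, -2, 0, 2, 4, 6, 8, 9, 10, 11, 13, 15, 17, 24}, so |A + A| = 15.
K = |A + A| / |A| = 15/6 = 5/2 ≈ 2.5000.
Reference: AP of size 6 gives K = 11/6 ≈ 1.8333; a fully generic set of size 6 gives K ≈ 3.5000.

|A| = 6, |A + A| = 15, K = 15/6 = 5/2.


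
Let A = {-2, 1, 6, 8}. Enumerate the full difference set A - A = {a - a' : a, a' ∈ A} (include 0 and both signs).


A - A = {a - a' : a, a' ∈ A}.
Compute a - a' for each ordered pair (a, a'):
a = -2: -2--2=0, -2-1=-3, -2-6=-8, -2-8=-10
a = 1: 1--2=3, 1-1=0, 1-6=-5, 1-8=-7
a = 6: 6--2=8, 6-1=5, 6-6=0, 6-8=-2
a = 8: 8--2=10, 8-1=7, 8-6=2, 8-8=0
Collecting distinct values (and noting 0 appears from a-a):
A - A = {-10, -8, -7, -5, -3, -2, 0, 2, 3, 5, 7, 8, 10}
|A - A| = 13

A - A = {-10, -8, -7, -5, -3, -2, 0, 2, 3, 5, 7, 8, 10}


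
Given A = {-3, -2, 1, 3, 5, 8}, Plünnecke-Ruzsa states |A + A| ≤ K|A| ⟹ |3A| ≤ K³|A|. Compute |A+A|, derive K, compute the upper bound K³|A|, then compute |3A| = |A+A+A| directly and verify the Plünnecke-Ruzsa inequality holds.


|A| = 6.
Step 1: Compute A + A by enumerating all 36 pairs.
A + A = {-6, -5, -4, -2, -1, 0, 1, 2, 3, 4, 5, 6, 8, 9, 10, 11, 13, 16}, so |A + A| = 18.
Step 2: Doubling constant K = |A + A|/|A| = 18/6 = 18/6 ≈ 3.0000.
Step 3: Plünnecke-Ruzsa gives |3A| ≤ K³·|A| = (3.0000)³ · 6 ≈ 162.0000.
Step 4: Compute 3A = A + A + A directly by enumerating all triples (a,b,c) ∈ A³; |3A| = 31.
Step 5: Check 31 ≤ 162.0000? Yes ✓.

K = 18/6, Plünnecke-Ruzsa bound K³|A| ≈ 162.0000, |3A| = 31, inequality holds.


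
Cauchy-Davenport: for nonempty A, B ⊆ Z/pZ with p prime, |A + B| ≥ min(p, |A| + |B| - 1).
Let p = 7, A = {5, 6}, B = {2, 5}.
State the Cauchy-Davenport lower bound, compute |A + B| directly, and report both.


Cauchy-Davenport: |A + B| ≥ min(p, |A| + |B| - 1) for A, B nonempty in Z/pZ.
|A| = 2, |B| = 2, p = 7.
CD lower bound = min(7, 2 + 2 - 1) = min(7, 3) = 3.
Compute A + B mod 7 directly:
a = 5: 5+2=0, 5+5=3
a = 6: 6+2=1, 6+5=4
A + B = {0, 1, 3, 4}, so |A + B| = 4.
Verify: 4 ≥ 3? Yes ✓.

CD lower bound = 3, actual |A + B| = 4.


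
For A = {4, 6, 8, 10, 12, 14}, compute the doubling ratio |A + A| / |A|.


|A| = 6.
Compute A + A by enumerating all 36 pairs.
A + A = {8, 10, 12, 14, 16, 18, 20, 22, 24, 26, 28}, so |A + A| = 11.
K = |A + A| / |A| = 11/6 (already in lowest terms) ≈ 1.8333.
Reference: AP of size 6 gives K = 11/6 ≈ 1.8333; a fully generic set of size 6 gives K ≈ 3.5000.

|A| = 6, |A + A| = 11, K = 11/6.


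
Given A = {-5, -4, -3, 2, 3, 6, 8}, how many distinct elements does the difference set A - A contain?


A - A = {a - a' : a, a' ∈ A}; |A| = 7.
Bounds: 2|A|-1 ≤ |A - A| ≤ |A|² - |A| + 1, i.e. 13 ≤ |A - A| ≤ 43.
Note: 0 ∈ A - A always (from a - a). The set is symmetric: if d ∈ A - A then -d ∈ A - A.
Enumerate nonzero differences d = a - a' with a > a' (then include -d):
Positive differences: {1, 2, 3, 4, 5, 6, 7, 8, 9, 10, 11, 12, 13}
Full difference set: {0} ∪ (positive diffs) ∪ (negative diffs).
|A - A| = 1 + 2·13 = 27 (matches direct enumeration: 27).

|A - A| = 27


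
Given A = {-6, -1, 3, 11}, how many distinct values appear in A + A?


A + A = {a + a' : a, a' ∈ A}; |A| = 4.
General bounds: 2|A| - 1 ≤ |A + A| ≤ |A|(|A|+1)/2, i.e. 7 ≤ |A + A| ≤ 10.
Lower bound 2|A|-1 is attained iff A is an arithmetic progression.
Enumerate sums a + a' for a ≤ a' (symmetric, so this suffices):
a = -6: -6+-6=-12, -6+-1=-7, -6+3=-3, -6+11=5
a = -1: -1+-1=-2, -1+3=2, -1+11=10
a = 3: 3+3=6, 3+11=14
a = 11: 11+11=22
Distinct sums: {-12, -7, -3, -2, 2, 5, 6, 10, 14, 22}
|A + A| = 10

|A + A| = 10


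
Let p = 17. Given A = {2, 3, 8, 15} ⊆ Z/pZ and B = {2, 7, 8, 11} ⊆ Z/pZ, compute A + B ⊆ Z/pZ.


Work in Z/17Z: reduce every sum a + b modulo 17.
Enumerate all 16 pairs:
a = 2: 2+2=4, 2+7=9, 2+8=10, 2+11=13
a = 3: 3+2=5, 3+7=10, 3+8=11, 3+11=14
a = 8: 8+2=10, 8+7=15, 8+8=16, 8+11=2
a = 15: 15+2=0, 15+7=5, 15+8=6, 15+11=9
Distinct residues collected: {0, 2, 4, 5, 6, 9, 10, 11, 13, 14, 15, 16}
|A + B| = 12 (out of 17 total residues).

A + B = {0, 2, 4, 5, 6, 9, 10, 11, 13, 14, 15, 16}


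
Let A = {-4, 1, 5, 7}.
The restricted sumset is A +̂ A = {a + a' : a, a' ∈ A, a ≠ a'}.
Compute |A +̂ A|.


Restricted sumset: A +̂ A = {a + a' : a ∈ A, a' ∈ A, a ≠ a'}.
Equivalently, take A + A and drop any sum 2a that is achievable ONLY as a + a for a ∈ A (i.e. sums representable only with equal summands).
Enumerate pairs (a, a') with a < a' (symmetric, so each unordered pair gives one sum; this covers all a ≠ a'):
  -4 + 1 = -3
  -4 + 5 = 1
  -4 + 7 = 3
  1 + 5 = 6
  1 + 7 = 8
  5 + 7 = 12
Collected distinct sums: {-3, 1, 3, 6, 8, 12}
|A +̂ A| = 6
(Reference bound: |A +̂ A| ≥ 2|A| - 3 for |A| ≥ 2, with |A| = 4 giving ≥ 5.)

|A +̂ A| = 6


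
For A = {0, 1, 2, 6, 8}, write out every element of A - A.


A - A = {a - a' : a, a' ∈ A}.
Compute a - a' for each ordered pair (a, a'):
a = 0: 0-0=0, 0-1=-1, 0-2=-2, 0-6=-6, 0-8=-8
a = 1: 1-0=1, 1-1=0, 1-2=-1, 1-6=-5, 1-8=-7
a = 2: 2-0=2, 2-1=1, 2-2=0, 2-6=-4, 2-8=-6
a = 6: 6-0=6, 6-1=5, 6-2=4, 6-6=0, 6-8=-2
a = 8: 8-0=8, 8-1=7, 8-2=6, 8-6=2, 8-8=0
Collecting distinct values (and noting 0 appears from a-a):
A - A = {-8, -7, -6, -5, -4, -2, -1, 0, 1, 2, 4, 5, 6, 7, 8}
|A - A| = 15

A - A = {-8, -7, -6, -5, -4, -2, -1, 0, 1, 2, 4, 5, 6, 7, 8}


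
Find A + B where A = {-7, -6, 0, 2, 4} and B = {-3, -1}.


A + B = {a + b : a ∈ A, b ∈ B}.
Enumerate all |A|·|B| = 5·2 = 10 pairs (a, b) and collect distinct sums.
a = -7: -7+-3=-10, -7+-1=-8
a = -6: -6+-3=-9, -6+-1=-7
a = 0: 0+-3=-3, 0+-1=-1
a = 2: 2+-3=-1, 2+-1=1
a = 4: 4+-3=1, 4+-1=3
Collecting distinct sums: A + B = {-10, -9, -8, -7, -3, -1, 1, 3}
|A + B| = 8

A + B = {-10, -9, -8, -7, -3, -1, 1, 3}


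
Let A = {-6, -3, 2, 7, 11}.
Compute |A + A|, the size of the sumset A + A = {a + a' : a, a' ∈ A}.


A + A = {a + a' : a, a' ∈ A}; |A| = 5.
General bounds: 2|A| - 1 ≤ |A + A| ≤ |A|(|A|+1)/2, i.e. 9 ≤ |A + A| ≤ 15.
Lower bound 2|A|-1 is attained iff A is an arithmetic progression.
Enumerate sums a + a' for a ≤ a' (symmetric, so this suffices):
a = -6: -6+-6=-12, -6+-3=-9, -6+2=-4, -6+7=1, -6+11=5
a = -3: -3+-3=-6, -3+2=-1, -3+7=4, -3+11=8
a = 2: 2+2=4, 2+7=9, 2+11=13
a = 7: 7+7=14, 7+11=18
a = 11: 11+11=22
Distinct sums: {-12, -9, -6, -4, -1, 1, 4, 5, 8, 9, 13, 14, 18, 22}
|A + A| = 14

|A + A| = 14


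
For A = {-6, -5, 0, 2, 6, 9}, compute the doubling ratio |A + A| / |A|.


|A| = 6.
Compute A + A by enumerating all 36 pairs.
A + A = {-12, -11, -10, -6, -5, -4, -3, 0, 1, 2, 3, 4, 6, 8, 9, 11, 12, 15, 18}, so |A + A| = 19.
K = |A + A| / |A| = 19/6 (already in lowest terms) ≈ 3.1667.
Reference: AP of size 6 gives K = 11/6 ≈ 1.8333; a fully generic set of size 6 gives K ≈ 3.5000.

|A| = 6, |A + A| = 19, K = 19/6.


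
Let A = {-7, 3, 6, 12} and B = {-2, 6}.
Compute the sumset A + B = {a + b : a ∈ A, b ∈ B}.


A + B = {a + b : a ∈ A, b ∈ B}.
Enumerate all |A|·|B| = 4·2 = 8 pairs (a, b) and collect distinct sums.
a = -7: -7+-2=-9, -7+6=-1
a = 3: 3+-2=1, 3+6=9
a = 6: 6+-2=4, 6+6=12
a = 12: 12+-2=10, 12+6=18
Collecting distinct sums: A + B = {-9, -1, 1, 4, 9, 10, 12, 18}
|A + B| = 8

A + B = {-9, -1, 1, 4, 9, 10, 12, 18}


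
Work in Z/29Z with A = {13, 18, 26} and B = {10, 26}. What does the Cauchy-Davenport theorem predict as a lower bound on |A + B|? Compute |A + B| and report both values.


Cauchy-Davenport: |A + B| ≥ min(p, |A| + |B| - 1) for A, B nonempty in Z/pZ.
|A| = 3, |B| = 2, p = 29.
CD lower bound = min(29, 3 + 2 - 1) = min(29, 4) = 4.
Compute A + B mod 29 directly:
a = 13: 13+10=23, 13+26=10
a = 18: 18+10=28, 18+26=15
a = 26: 26+10=7, 26+26=23
A + B = {7, 10, 15, 23, 28}, so |A + B| = 5.
Verify: 5 ≥ 4? Yes ✓.

CD lower bound = 4, actual |A + B| = 5.


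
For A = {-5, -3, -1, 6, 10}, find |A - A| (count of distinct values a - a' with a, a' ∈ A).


A - A = {a - a' : a, a' ∈ A}; |A| = 5.
Bounds: 2|A|-1 ≤ |A - A| ≤ |A|² - |A| + 1, i.e. 9 ≤ |A - A| ≤ 21.
Note: 0 ∈ A - A always (from a - a). The set is symmetric: if d ∈ A - A then -d ∈ A - A.
Enumerate nonzero differences d = a - a' with a > a' (then include -d):
Positive differences: {2, 4, 7, 9, 11, 13, 15}
Full difference set: {0} ∪ (positive diffs) ∪ (negative diffs).
|A - A| = 1 + 2·7 = 15 (matches direct enumeration: 15).

|A - A| = 15


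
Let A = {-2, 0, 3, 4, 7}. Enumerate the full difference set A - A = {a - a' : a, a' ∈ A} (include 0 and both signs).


A - A = {a - a' : a, a' ∈ A}.
Compute a - a' for each ordered pair (a, a'):
a = -2: -2--2=0, -2-0=-2, -2-3=-5, -2-4=-6, -2-7=-9
a = 0: 0--2=2, 0-0=0, 0-3=-3, 0-4=-4, 0-7=-7
a = 3: 3--2=5, 3-0=3, 3-3=0, 3-4=-1, 3-7=-4
a = 4: 4--2=6, 4-0=4, 4-3=1, 4-4=0, 4-7=-3
a = 7: 7--2=9, 7-0=7, 7-3=4, 7-4=3, 7-7=0
Collecting distinct values (and noting 0 appears from a-a):
A - A = {-9, -7, -6, -5, -4, -3, -2, -1, 0, 1, 2, 3, 4, 5, 6, 7, 9}
|A - A| = 17

A - A = {-9, -7, -6, -5, -4, -3, -2, -1, 0, 1, 2, 3, 4, 5, 6, 7, 9}


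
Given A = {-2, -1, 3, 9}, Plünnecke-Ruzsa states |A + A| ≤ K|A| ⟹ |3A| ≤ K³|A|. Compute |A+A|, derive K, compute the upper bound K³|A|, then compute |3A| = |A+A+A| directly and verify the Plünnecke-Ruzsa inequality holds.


|A| = 4.
Step 1: Compute A + A by enumerating all 16 pairs.
A + A = {-4, -3, -2, 1, 2, 6, 7, 8, 12, 18}, so |A + A| = 10.
Step 2: Doubling constant K = |A + A|/|A| = 10/4 = 10/4 ≈ 2.5000.
Step 3: Plünnecke-Ruzsa gives |3A| ≤ K³·|A| = (2.5000)³ · 4 ≈ 62.5000.
Step 4: Compute 3A = A + A + A directly by enumerating all triples (a,b,c) ∈ A³; |3A| = 19.
Step 5: Check 19 ≤ 62.5000? Yes ✓.

K = 10/4, Plünnecke-Ruzsa bound K³|A| ≈ 62.5000, |3A| = 19, inequality holds.


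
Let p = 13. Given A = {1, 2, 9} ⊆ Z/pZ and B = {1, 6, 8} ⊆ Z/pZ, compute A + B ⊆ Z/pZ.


Work in Z/13Z: reduce every sum a + b modulo 13.
Enumerate all 9 pairs:
a = 1: 1+1=2, 1+6=7, 1+8=9
a = 2: 2+1=3, 2+6=8, 2+8=10
a = 9: 9+1=10, 9+6=2, 9+8=4
Distinct residues collected: {2, 3, 4, 7, 8, 9, 10}
|A + B| = 7 (out of 13 total residues).

A + B = {2, 3, 4, 7, 8, 9, 10}


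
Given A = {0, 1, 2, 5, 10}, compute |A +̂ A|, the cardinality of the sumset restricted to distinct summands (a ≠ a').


Restricted sumset: A +̂ A = {a + a' : a ∈ A, a' ∈ A, a ≠ a'}.
Equivalently, take A + A and drop any sum 2a that is achievable ONLY as a + a for a ∈ A (i.e. sums representable only with equal summands).
Enumerate pairs (a, a') with a < a' (symmetric, so each unordered pair gives one sum; this covers all a ≠ a'):
  0 + 1 = 1
  0 + 2 = 2
  0 + 5 = 5
  0 + 10 = 10
  1 + 2 = 3
  1 + 5 = 6
  1 + 10 = 11
  2 + 5 = 7
  2 + 10 = 12
  5 + 10 = 15
Collected distinct sums: {1, 2, 3, 5, 6, 7, 10, 11, 12, 15}
|A +̂ A| = 10
(Reference bound: |A +̂ A| ≥ 2|A| - 3 for |A| ≥ 2, with |A| = 5 giving ≥ 7.)

|A +̂ A| = 10


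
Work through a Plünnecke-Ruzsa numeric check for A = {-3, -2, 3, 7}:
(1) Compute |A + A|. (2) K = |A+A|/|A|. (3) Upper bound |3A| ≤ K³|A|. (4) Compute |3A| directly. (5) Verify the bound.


|A| = 4.
Step 1: Compute A + A by enumerating all 16 pairs.
A + A = {-6, -5, -4, 0, 1, 4, 5, 6, 10, 14}, so |A + A| = 10.
Step 2: Doubling constant K = |A + A|/|A| = 10/4 = 10/4 ≈ 2.5000.
Step 3: Plünnecke-Ruzsa gives |3A| ≤ K³·|A| = (2.5000)³ · 4 ≈ 62.5000.
Step 4: Compute 3A = A + A + A directly by enumerating all triples (a,b,c) ∈ A³; |3A| = 19.
Step 5: Check 19 ≤ 62.5000? Yes ✓.

K = 10/4, Plünnecke-Ruzsa bound K³|A| ≈ 62.5000, |3A| = 19, inequality holds.


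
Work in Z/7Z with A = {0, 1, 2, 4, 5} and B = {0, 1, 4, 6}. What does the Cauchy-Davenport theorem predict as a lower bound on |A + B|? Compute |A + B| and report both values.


Cauchy-Davenport: |A + B| ≥ min(p, |A| + |B| - 1) for A, B nonempty in Z/pZ.
|A| = 5, |B| = 4, p = 7.
CD lower bound = min(7, 5 + 4 - 1) = min(7, 8) = 7.
Compute A + B mod 7 directly:
a = 0: 0+0=0, 0+1=1, 0+4=4, 0+6=6
a = 1: 1+0=1, 1+1=2, 1+4=5, 1+6=0
a = 2: 2+0=2, 2+1=3, 2+4=6, 2+6=1
a = 4: 4+0=4, 4+1=5, 4+4=1, 4+6=3
a = 5: 5+0=5, 5+1=6, 5+4=2, 5+6=4
A + B = {0, 1, 2, 3, 4, 5, 6}, so |A + B| = 7.
Verify: 7 ≥ 7? Yes ✓.

CD lower bound = 7, actual |A + B| = 7.


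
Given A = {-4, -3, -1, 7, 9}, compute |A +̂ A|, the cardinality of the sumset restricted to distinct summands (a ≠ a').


Restricted sumset: A +̂ A = {a + a' : a ∈ A, a' ∈ A, a ≠ a'}.
Equivalently, take A + A and drop any sum 2a that is achievable ONLY as a + a for a ∈ A (i.e. sums representable only with equal summands).
Enumerate pairs (a, a') with a < a' (symmetric, so each unordered pair gives one sum; this covers all a ≠ a'):
  -4 + -3 = -7
  -4 + -1 = -5
  -4 + 7 = 3
  -4 + 9 = 5
  -3 + -1 = -4
  -3 + 7 = 4
  -3 + 9 = 6
  -1 + 7 = 6
  -1 + 9 = 8
  7 + 9 = 16
Collected distinct sums: {-7, -5, -4, 3, 4, 5, 6, 8, 16}
|A +̂ A| = 9
(Reference bound: |A +̂ A| ≥ 2|A| - 3 for |A| ≥ 2, with |A| = 5 giving ≥ 7.)

|A +̂ A| = 9


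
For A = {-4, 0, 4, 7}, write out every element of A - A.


A - A = {a - a' : a, a' ∈ A}.
Compute a - a' for each ordered pair (a, a'):
a = -4: -4--4=0, -4-0=-4, -4-4=-8, -4-7=-11
a = 0: 0--4=4, 0-0=0, 0-4=-4, 0-7=-7
a = 4: 4--4=8, 4-0=4, 4-4=0, 4-7=-3
a = 7: 7--4=11, 7-0=7, 7-4=3, 7-7=0
Collecting distinct values (and noting 0 appears from a-a):
A - A = {-11, -8, -7, -4, -3, 0, 3, 4, 7, 8, 11}
|A - A| = 11

A - A = {-11, -8, -7, -4, -3, 0, 3, 4, 7, 8, 11}


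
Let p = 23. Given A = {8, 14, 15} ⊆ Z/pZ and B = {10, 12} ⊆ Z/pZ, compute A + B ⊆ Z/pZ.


Work in Z/23Z: reduce every sum a + b modulo 23.
Enumerate all 6 pairs:
a = 8: 8+10=18, 8+12=20
a = 14: 14+10=1, 14+12=3
a = 15: 15+10=2, 15+12=4
Distinct residues collected: {1, 2, 3, 4, 18, 20}
|A + B| = 6 (out of 23 total residues).

A + B = {1, 2, 3, 4, 18, 20}


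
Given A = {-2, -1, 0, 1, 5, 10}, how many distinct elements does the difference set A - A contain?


A - A = {a - a' : a, a' ∈ A}; |A| = 6.
Bounds: 2|A|-1 ≤ |A - A| ≤ |A|² - |A| + 1, i.e. 11 ≤ |A - A| ≤ 31.
Note: 0 ∈ A - A always (from a - a). The set is symmetric: if d ∈ A - A then -d ∈ A - A.
Enumerate nonzero differences d = a - a' with a > a' (then include -d):
Positive differences: {1, 2, 3, 4, 5, 6, 7, 9, 10, 11, 12}
Full difference set: {0} ∪ (positive diffs) ∪ (negative diffs).
|A - A| = 1 + 2·11 = 23 (matches direct enumeration: 23).

|A - A| = 23


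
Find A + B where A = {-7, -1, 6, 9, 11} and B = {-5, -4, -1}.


A + B = {a + b : a ∈ A, b ∈ B}.
Enumerate all |A|·|B| = 5·3 = 15 pairs (a, b) and collect distinct sums.
a = -7: -7+-5=-12, -7+-4=-11, -7+-1=-8
a = -1: -1+-5=-6, -1+-4=-5, -1+-1=-2
a = 6: 6+-5=1, 6+-4=2, 6+-1=5
a = 9: 9+-5=4, 9+-4=5, 9+-1=8
a = 11: 11+-5=6, 11+-4=7, 11+-1=10
Collecting distinct sums: A + B = {-12, -11, -8, -6, -5, -2, 1, 2, 4, 5, 6, 7, 8, 10}
|A + B| = 14

A + B = {-12, -11, -8, -6, -5, -2, 1, 2, 4, 5, 6, 7, 8, 10}


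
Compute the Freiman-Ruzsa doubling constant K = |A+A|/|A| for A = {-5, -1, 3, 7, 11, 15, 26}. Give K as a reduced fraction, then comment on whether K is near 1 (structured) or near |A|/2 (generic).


|A| = 7.
Compute A + A by enumerating all 49 pairs.
A + A = {-10, -6, -2, 2, 6, 10, 14, 18, 21, 22, 25, 26, 29, 30, 33, 37, 41, 52}, so |A + A| = 18.
K = |A + A| / |A| = 18/7 (already in lowest terms) ≈ 2.5714.
Reference: AP of size 7 gives K = 13/7 ≈ 1.8571; a fully generic set of size 7 gives K ≈ 4.0000.

|A| = 7, |A + A| = 18, K = 18/7.


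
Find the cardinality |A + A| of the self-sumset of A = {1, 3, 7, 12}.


A + A = {a + a' : a, a' ∈ A}; |A| = 4.
General bounds: 2|A| - 1 ≤ |A + A| ≤ |A|(|A|+1)/2, i.e. 7 ≤ |A + A| ≤ 10.
Lower bound 2|A|-1 is attained iff A is an arithmetic progression.
Enumerate sums a + a' for a ≤ a' (symmetric, so this suffices):
a = 1: 1+1=2, 1+3=4, 1+7=8, 1+12=13
a = 3: 3+3=6, 3+7=10, 3+12=15
a = 7: 7+7=14, 7+12=19
a = 12: 12+12=24
Distinct sums: {2, 4, 6, 8, 10, 13, 14, 15, 19, 24}
|A + A| = 10

|A + A| = 10


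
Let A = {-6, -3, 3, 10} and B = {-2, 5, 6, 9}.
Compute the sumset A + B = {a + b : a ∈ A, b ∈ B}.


A + B = {a + b : a ∈ A, b ∈ B}.
Enumerate all |A|·|B| = 4·4 = 16 pairs (a, b) and collect distinct sums.
a = -6: -6+-2=-8, -6+5=-1, -6+6=0, -6+9=3
a = -3: -3+-2=-5, -3+5=2, -3+6=3, -3+9=6
a = 3: 3+-2=1, 3+5=8, 3+6=9, 3+9=12
a = 10: 10+-2=8, 10+5=15, 10+6=16, 10+9=19
Collecting distinct sums: A + B = {-8, -5, -1, 0, 1, 2, 3, 6, 8, 9, 12, 15, 16, 19}
|A + B| = 14

A + B = {-8, -5, -1, 0, 1, 2, 3, 6, 8, 9, 12, 15, 16, 19}


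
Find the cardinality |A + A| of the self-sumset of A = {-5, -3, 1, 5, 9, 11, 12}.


A + A = {a + a' : a, a' ∈ A}; |A| = 7.
General bounds: 2|A| - 1 ≤ |A + A| ≤ |A|(|A|+1)/2, i.e. 13 ≤ |A + A| ≤ 28.
Lower bound 2|A|-1 is attained iff A is an arithmetic progression.
Enumerate sums a + a' for a ≤ a' (symmetric, so this suffices):
a = -5: -5+-5=-10, -5+-3=-8, -5+1=-4, -5+5=0, -5+9=4, -5+11=6, -5+12=7
a = -3: -3+-3=-6, -3+1=-2, -3+5=2, -3+9=6, -3+11=8, -3+12=9
a = 1: 1+1=2, 1+5=6, 1+9=10, 1+11=12, 1+12=13
a = 5: 5+5=10, 5+9=14, 5+11=16, 5+12=17
a = 9: 9+9=18, 9+11=20, 9+12=21
a = 11: 11+11=22, 11+12=23
a = 12: 12+12=24
Distinct sums: {-10, -8, -6, -4, -2, 0, 2, 4, 6, 7, 8, 9, 10, 12, 13, 14, 16, 17, 18, 20, 21, 22, 23, 24}
|A + A| = 24

|A + A| = 24


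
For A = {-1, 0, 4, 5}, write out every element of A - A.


A - A = {a - a' : a, a' ∈ A}.
Compute a - a' for each ordered pair (a, a'):
a = -1: -1--1=0, -1-0=-1, -1-4=-5, -1-5=-6
a = 0: 0--1=1, 0-0=0, 0-4=-4, 0-5=-5
a = 4: 4--1=5, 4-0=4, 4-4=0, 4-5=-1
a = 5: 5--1=6, 5-0=5, 5-4=1, 5-5=0
Collecting distinct values (and noting 0 appears from a-a):
A - A = {-6, -5, -4, -1, 0, 1, 4, 5, 6}
|A - A| = 9

A - A = {-6, -5, -4, -1, 0, 1, 4, 5, 6}


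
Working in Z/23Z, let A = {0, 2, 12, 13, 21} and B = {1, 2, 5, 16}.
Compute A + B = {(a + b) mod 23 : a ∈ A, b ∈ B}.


Work in Z/23Z: reduce every sum a + b modulo 23.
Enumerate all 20 pairs:
a = 0: 0+1=1, 0+2=2, 0+5=5, 0+16=16
a = 2: 2+1=3, 2+2=4, 2+5=7, 2+16=18
a = 12: 12+1=13, 12+2=14, 12+5=17, 12+16=5
a = 13: 13+1=14, 13+2=15, 13+5=18, 13+16=6
a = 21: 21+1=22, 21+2=0, 21+5=3, 21+16=14
Distinct residues collected: {0, 1, 2, 3, 4, 5, 6, 7, 13, 14, 15, 16, 17, 18, 22}
|A + B| = 15 (out of 23 total residues).

A + B = {0, 1, 2, 3, 4, 5, 6, 7, 13, 14, 15, 16, 17, 18, 22}


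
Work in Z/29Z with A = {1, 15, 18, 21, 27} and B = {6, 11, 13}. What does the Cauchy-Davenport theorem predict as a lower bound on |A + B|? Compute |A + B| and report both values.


Cauchy-Davenport: |A + B| ≥ min(p, |A| + |B| - 1) for A, B nonempty in Z/pZ.
|A| = 5, |B| = 3, p = 29.
CD lower bound = min(29, 5 + 3 - 1) = min(29, 7) = 7.
Compute A + B mod 29 directly:
a = 1: 1+6=7, 1+11=12, 1+13=14
a = 15: 15+6=21, 15+11=26, 15+13=28
a = 18: 18+6=24, 18+11=0, 18+13=2
a = 21: 21+6=27, 21+11=3, 21+13=5
a = 27: 27+6=4, 27+11=9, 27+13=11
A + B = {0, 2, 3, 4, 5, 7, 9, 11, 12, 14, 21, 24, 26, 27, 28}, so |A + B| = 15.
Verify: 15 ≥ 7? Yes ✓.

CD lower bound = 7, actual |A + B| = 15.


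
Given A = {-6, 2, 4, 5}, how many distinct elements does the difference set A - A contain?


A - A = {a - a' : a, a' ∈ A}; |A| = 4.
Bounds: 2|A|-1 ≤ |A - A| ≤ |A|² - |A| + 1, i.e. 7 ≤ |A - A| ≤ 13.
Note: 0 ∈ A - A always (from a - a). The set is symmetric: if d ∈ A - A then -d ∈ A - A.
Enumerate nonzero differences d = a - a' with a > a' (then include -d):
Positive differences: {1, 2, 3, 8, 10, 11}
Full difference set: {0} ∪ (positive diffs) ∪ (negative diffs).
|A - A| = 1 + 2·6 = 13 (matches direct enumeration: 13).

|A - A| = 13


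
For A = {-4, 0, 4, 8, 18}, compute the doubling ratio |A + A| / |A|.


|A| = 5.
Compute A + A by enumerating all 25 pairs.
A + A = {-8, -4, 0, 4, 8, 12, 14, 16, 18, 22, 26, 36}, so |A + A| = 12.
K = |A + A| / |A| = 12/5 (already in lowest terms) ≈ 2.4000.
Reference: AP of size 5 gives K = 9/5 ≈ 1.8000; a fully generic set of size 5 gives K ≈ 3.0000.

|A| = 5, |A + A| = 12, K = 12/5.


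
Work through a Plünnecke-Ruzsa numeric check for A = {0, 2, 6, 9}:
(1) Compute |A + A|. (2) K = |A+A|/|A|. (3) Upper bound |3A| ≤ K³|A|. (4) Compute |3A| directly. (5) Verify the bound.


|A| = 4.
Step 1: Compute A + A by enumerating all 16 pairs.
A + A = {0, 2, 4, 6, 8, 9, 11, 12, 15, 18}, so |A + A| = 10.
Step 2: Doubling constant K = |A + A|/|A| = 10/4 = 10/4 ≈ 2.5000.
Step 3: Plünnecke-Ruzsa gives |3A| ≤ K³·|A| = (2.5000)³ · 4 ≈ 62.5000.
Step 4: Compute 3A = A + A + A directly by enumerating all triples (a,b,c) ∈ A³; |3A| = 18.
Step 5: Check 18 ≤ 62.5000? Yes ✓.

K = 10/4, Plünnecke-Ruzsa bound K³|A| ≈ 62.5000, |3A| = 18, inequality holds.


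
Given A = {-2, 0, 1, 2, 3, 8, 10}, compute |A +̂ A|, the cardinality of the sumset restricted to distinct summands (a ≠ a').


Restricted sumset: A +̂ A = {a + a' : a ∈ A, a' ∈ A, a ≠ a'}.
Equivalently, take A + A and drop any sum 2a that is achievable ONLY as a + a for a ∈ A (i.e. sums representable only with equal summands).
Enumerate pairs (a, a') with a < a' (symmetric, so each unordered pair gives one sum; this covers all a ≠ a'):
  -2 + 0 = -2
  -2 + 1 = -1
  -2 + 2 = 0
  -2 + 3 = 1
  -2 + 8 = 6
  -2 + 10 = 8
  0 + 1 = 1
  0 + 2 = 2
  0 + 3 = 3
  0 + 8 = 8
  0 + 10 = 10
  1 + 2 = 3
  1 + 3 = 4
  1 + 8 = 9
  1 + 10 = 11
  2 + 3 = 5
  2 + 8 = 10
  2 + 10 = 12
  3 + 8 = 11
  3 + 10 = 13
  8 + 10 = 18
Collected distinct sums: {-2, -1, 0, 1, 2, 3, 4, 5, 6, 8, 9, 10, 11, 12, 13, 18}
|A +̂ A| = 16
(Reference bound: |A +̂ A| ≥ 2|A| - 3 for |A| ≥ 2, with |A| = 7 giving ≥ 11.)

|A +̂ A| = 16


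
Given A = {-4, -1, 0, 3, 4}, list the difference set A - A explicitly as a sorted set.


A - A = {a - a' : a, a' ∈ A}.
Compute a - a' for each ordered pair (a, a'):
a = -4: -4--4=0, -4--1=-3, -4-0=-4, -4-3=-7, -4-4=-8
a = -1: -1--4=3, -1--1=0, -1-0=-1, -1-3=-4, -1-4=-5
a = 0: 0--4=4, 0--1=1, 0-0=0, 0-3=-3, 0-4=-4
a = 3: 3--4=7, 3--1=4, 3-0=3, 3-3=0, 3-4=-1
a = 4: 4--4=8, 4--1=5, 4-0=4, 4-3=1, 4-4=0
Collecting distinct values (and noting 0 appears from a-a):
A - A = {-8, -7, -5, -4, -3, -1, 0, 1, 3, 4, 5, 7, 8}
|A - A| = 13

A - A = {-8, -7, -5, -4, -3, -1, 0, 1, 3, 4, 5, 7, 8}


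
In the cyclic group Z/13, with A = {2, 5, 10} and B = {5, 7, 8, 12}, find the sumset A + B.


Work in Z/13Z: reduce every sum a + b modulo 13.
Enumerate all 12 pairs:
a = 2: 2+5=7, 2+7=9, 2+8=10, 2+12=1
a = 5: 5+5=10, 5+7=12, 5+8=0, 5+12=4
a = 10: 10+5=2, 10+7=4, 10+8=5, 10+12=9
Distinct residues collected: {0, 1, 2, 4, 5, 7, 9, 10, 12}
|A + B| = 9 (out of 13 total residues).

A + B = {0, 1, 2, 4, 5, 7, 9, 10, 12}


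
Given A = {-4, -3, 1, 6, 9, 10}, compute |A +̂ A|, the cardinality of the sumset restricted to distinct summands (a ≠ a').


Restricted sumset: A +̂ A = {a + a' : a ∈ A, a' ∈ A, a ≠ a'}.
Equivalently, take A + A and drop any sum 2a that is achievable ONLY as a + a for a ∈ A (i.e. sums representable only with equal summands).
Enumerate pairs (a, a') with a < a' (symmetric, so each unordered pair gives one sum; this covers all a ≠ a'):
  -4 + -3 = -7
  -4 + 1 = -3
  -4 + 6 = 2
  -4 + 9 = 5
  -4 + 10 = 6
  -3 + 1 = -2
  -3 + 6 = 3
  -3 + 9 = 6
  -3 + 10 = 7
  1 + 6 = 7
  1 + 9 = 10
  1 + 10 = 11
  6 + 9 = 15
  6 + 10 = 16
  9 + 10 = 19
Collected distinct sums: {-7, -3, -2, 2, 3, 5, 6, 7, 10, 11, 15, 16, 19}
|A +̂ A| = 13
(Reference bound: |A +̂ A| ≥ 2|A| - 3 for |A| ≥ 2, with |A| = 6 giving ≥ 9.)

|A +̂ A| = 13


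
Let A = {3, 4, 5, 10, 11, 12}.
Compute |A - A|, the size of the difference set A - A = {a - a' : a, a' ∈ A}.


A - A = {a - a' : a, a' ∈ A}; |A| = 6.
Bounds: 2|A|-1 ≤ |A - A| ≤ |A|² - |A| + 1, i.e. 11 ≤ |A - A| ≤ 31.
Note: 0 ∈ A - A always (from a - a). The set is symmetric: if d ∈ A - A then -d ∈ A - A.
Enumerate nonzero differences d = a - a' with a > a' (then include -d):
Positive differences: {1, 2, 5, 6, 7, 8, 9}
Full difference set: {0} ∪ (positive diffs) ∪ (negative diffs).
|A - A| = 1 + 2·7 = 15 (matches direct enumeration: 15).

|A - A| = 15


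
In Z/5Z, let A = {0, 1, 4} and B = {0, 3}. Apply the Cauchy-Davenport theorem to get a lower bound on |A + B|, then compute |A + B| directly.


Cauchy-Davenport: |A + B| ≥ min(p, |A| + |B| - 1) for A, B nonempty in Z/pZ.
|A| = 3, |B| = 2, p = 5.
CD lower bound = min(5, 3 + 2 - 1) = min(5, 4) = 4.
Compute A + B mod 5 directly:
a = 0: 0+0=0, 0+3=3
a = 1: 1+0=1, 1+3=4
a = 4: 4+0=4, 4+3=2
A + B = {0, 1, 2, 3, 4}, so |A + B| = 5.
Verify: 5 ≥ 4? Yes ✓.

CD lower bound = 4, actual |A + B| = 5.


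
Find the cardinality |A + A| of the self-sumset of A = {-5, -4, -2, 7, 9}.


A + A = {a + a' : a, a' ∈ A}; |A| = 5.
General bounds: 2|A| - 1 ≤ |A + A| ≤ |A|(|A|+1)/2, i.e. 9 ≤ |A + A| ≤ 15.
Lower bound 2|A|-1 is attained iff A is an arithmetic progression.
Enumerate sums a + a' for a ≤ a' (symmetric, so this suffices):
a = -5: -5+-5=-10, -5+-4=-9, -5+-2=-7, -5+7=2, -5+9=4
a = -4: -4+-4=-8, -4+-2=-6, -4+7=3, -4+9=5
a = -2: -2+-2=-4, -2+7=5, -2+9=7
a = 7: 7+7=14, 7+9=16
a = 9: 9+9=18
Distinct sums: {-10, -9, -8, -7, -6, -4, 2, 3, 4, 5, 7, 14, 16, 18}
|A + A| = 14

|A + A| = 14


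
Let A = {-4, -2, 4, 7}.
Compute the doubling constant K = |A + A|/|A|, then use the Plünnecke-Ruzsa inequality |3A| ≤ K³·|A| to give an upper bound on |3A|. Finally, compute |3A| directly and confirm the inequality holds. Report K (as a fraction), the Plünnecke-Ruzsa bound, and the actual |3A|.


|A| = 4.
Step 1: Compute A + A by enumerating all 16 pairs.
A + A = {-8, -6, -4, 0, 2, 3, 5, 8, 11, 14}, so |A + A| = 10.
Step 2: Doubling constant K = |A + A|/|A| = 10/4 = 10/4 ≈ 2.5000.
Step 3: Plünnecke-Ruzsa gives |3A| ≤ K³·|A| = (2.5000)³ · 4 ≈ 62.5000.
Step 4: Compute 3A = A + A + A directly by enumerating all triples (a,b,c) ∈ A³; |3A| = 19.
Step 5: Check 19 ≤ 62.5000? Yes ✓.

K = 10/4, Plünnecke-Ruzsa bound K³|A| ≈ 62.5000, |3A| = 19, inequality holds.
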